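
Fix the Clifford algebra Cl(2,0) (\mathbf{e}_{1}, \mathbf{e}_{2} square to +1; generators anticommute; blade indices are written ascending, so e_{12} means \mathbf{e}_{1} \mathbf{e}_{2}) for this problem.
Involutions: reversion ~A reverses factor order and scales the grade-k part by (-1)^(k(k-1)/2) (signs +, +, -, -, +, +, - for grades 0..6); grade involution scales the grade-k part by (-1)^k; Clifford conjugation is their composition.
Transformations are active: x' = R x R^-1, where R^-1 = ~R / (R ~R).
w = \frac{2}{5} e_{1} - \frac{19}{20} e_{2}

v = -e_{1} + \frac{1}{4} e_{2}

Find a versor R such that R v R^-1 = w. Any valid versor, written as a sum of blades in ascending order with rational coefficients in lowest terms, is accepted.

Why this works: both vectors square to \frac{17}{16}, so q(v) = q(w) and R = v + w = -\frac{3}{5} e_{1} - \frac{7}{10} e_{2} carries v to w — its own direction survives, the complement (v - w)/2 flips.
Answer: -\frac{3}{5} e_{1} - \frac{7}{10} e_{2}


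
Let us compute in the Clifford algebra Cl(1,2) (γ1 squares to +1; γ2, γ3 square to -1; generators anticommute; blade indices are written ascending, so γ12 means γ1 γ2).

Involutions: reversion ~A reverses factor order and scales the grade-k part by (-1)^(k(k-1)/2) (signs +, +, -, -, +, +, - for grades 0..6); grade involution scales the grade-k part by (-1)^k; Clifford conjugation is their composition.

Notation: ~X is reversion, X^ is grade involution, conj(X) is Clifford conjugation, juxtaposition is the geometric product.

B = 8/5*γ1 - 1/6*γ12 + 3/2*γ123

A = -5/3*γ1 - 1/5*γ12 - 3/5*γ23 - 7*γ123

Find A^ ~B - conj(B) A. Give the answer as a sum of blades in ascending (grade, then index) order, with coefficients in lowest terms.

first term: 197/15 - 9/10*γ1 + 269/450*γ2 + 22/15*γ3 - 1/10*γ13 + 87/10*γ23 - 24/25*γ123
second term: 197/15 + 9/10*γ1 + 269/450*γ2 - 22/15*γ3 + 1/10*γ13 + 87/10*γ23 + 24/25*γ123
Answer: -9/5*γ1 + 44/15*γ3 - 1/5*γ13 - 48/25*γ123


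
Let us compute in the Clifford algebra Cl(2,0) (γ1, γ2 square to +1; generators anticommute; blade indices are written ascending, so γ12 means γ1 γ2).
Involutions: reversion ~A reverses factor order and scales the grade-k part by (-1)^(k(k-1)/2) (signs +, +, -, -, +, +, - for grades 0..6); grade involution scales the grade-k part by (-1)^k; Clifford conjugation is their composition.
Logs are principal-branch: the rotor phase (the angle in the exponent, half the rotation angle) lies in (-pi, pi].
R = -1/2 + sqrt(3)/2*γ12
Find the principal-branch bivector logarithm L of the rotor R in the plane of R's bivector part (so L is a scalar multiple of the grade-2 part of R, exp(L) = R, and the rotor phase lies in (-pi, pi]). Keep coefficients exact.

The scalar part of R is -1/2, which pins the rotor phase on the principal branch; dividing the bivector part by the sine of that phase recovers the unit plane, and L is the phase times that plane.
Concretely: cos(phase) = -1/2 gives phase = ±2*pi/3, and since phase/sin(phase) is even the sign is immaterial: L = (phase/sin(phase)) * <R>_2 = (4*sqrt(3)*pi/9) * <R>_2.
Answer: 2*pi/3*γ12


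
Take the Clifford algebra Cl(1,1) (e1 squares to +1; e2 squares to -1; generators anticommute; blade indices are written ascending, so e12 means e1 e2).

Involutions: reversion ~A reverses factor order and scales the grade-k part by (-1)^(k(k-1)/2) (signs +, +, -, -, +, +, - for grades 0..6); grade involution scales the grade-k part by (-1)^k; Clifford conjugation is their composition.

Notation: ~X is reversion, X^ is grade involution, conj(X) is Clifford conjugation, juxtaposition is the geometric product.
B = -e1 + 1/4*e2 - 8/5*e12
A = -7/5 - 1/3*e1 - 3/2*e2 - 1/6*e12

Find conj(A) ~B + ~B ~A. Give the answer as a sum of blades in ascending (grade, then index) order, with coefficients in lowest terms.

first term: -53/120 + 451/120*e1 + 7/20*e2 - 197/300*e12
second term: 39/40 + 461/120*e1 + 1/60*e2 - 197/300*e12
Answer: 8/15 + 38/5*e1 + 11/30*e2 - 197/150*e12


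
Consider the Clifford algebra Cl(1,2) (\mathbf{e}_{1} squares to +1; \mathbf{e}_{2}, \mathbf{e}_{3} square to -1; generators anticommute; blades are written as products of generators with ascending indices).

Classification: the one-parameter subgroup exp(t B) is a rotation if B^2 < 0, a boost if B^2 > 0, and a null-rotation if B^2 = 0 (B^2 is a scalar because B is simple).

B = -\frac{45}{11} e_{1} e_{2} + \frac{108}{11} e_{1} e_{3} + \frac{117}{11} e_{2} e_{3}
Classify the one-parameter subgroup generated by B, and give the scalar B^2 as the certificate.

B^2 term by term: the squares give (-\frac{45}{11})^2*(e_{1} e_{2})^2 + (\frac{108}{11})^2*(e_{1} e_{3})^2 + (\frac{117}{11})^2*(e_{2} e_{3})^2 = \frac{2025}{121}*(+1) + \frac{11664}{121}*(+1) + \frac{13689}{121}*(-1) = 0 (each basis 2-blade squares to minus the product of its generators' squares); cross terms between blades sharing an index anticommute and cancel. So B^2 = 0.
Answer: null-rotation, certificate B^2 = 0. Key observation: B^2 = 0 is a conjugation invariant, so its sign decides the class regardless of the surface form of B.


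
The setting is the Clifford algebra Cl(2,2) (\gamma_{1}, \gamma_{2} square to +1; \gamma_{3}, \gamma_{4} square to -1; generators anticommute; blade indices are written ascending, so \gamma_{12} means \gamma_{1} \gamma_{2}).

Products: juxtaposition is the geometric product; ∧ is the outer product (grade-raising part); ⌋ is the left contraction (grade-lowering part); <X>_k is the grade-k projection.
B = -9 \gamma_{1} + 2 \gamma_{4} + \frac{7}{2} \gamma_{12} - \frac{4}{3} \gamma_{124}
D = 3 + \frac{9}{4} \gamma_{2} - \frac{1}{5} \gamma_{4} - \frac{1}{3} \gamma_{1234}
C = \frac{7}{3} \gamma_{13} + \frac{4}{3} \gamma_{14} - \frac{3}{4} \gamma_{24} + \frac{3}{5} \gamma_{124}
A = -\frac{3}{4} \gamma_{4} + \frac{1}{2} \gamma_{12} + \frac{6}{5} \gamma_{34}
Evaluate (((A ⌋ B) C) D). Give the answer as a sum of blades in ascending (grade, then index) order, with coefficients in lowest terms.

step 1: -\frac{1}{4} + \frac{2}{3} \gamma_{4} - \gamma_{12}
step 2: \frac{8}{9} \gamma_{1} - \frac{1}{2} \gamma_{2} + \frac{3}{5} \gamma_{4} - \frac{2}{5} \gamma_{12} - \frac{7}{12} \gamma_{13} + \frac{5}{12} \gamma_{14} + \frac{7}{3} \gamma_{23} + \frac{73}{48} \gamma_{24} - \frac{3}{20} \gamma_{124} + \frac{14}{9} \gamma_{134}
step 3: -\frac{201}{200} + \frac{37}{20} \gamma_{1} - \frac{1463}{2160} \gamma_{2} - \frac{53}{10} \gamma_{3} - \frac{519}{320} \gamma_{4} + \frac{77}{100} \gamma_{12} - \frac{671}{720} \gamma_{13} + \frac{91}{144} \gamma_{14} + \frac{247}{36} \gamma_{23} + \frac{449}{144} \gamma_{24} - \frac{2}{15} \gamma_{34} + \frac{89}{80} \gamma_{123} - \frac{523}{400} \gamma_{124} + \frac{277}{60} \gamma_{134} - \frac{103}{135} \gamma_{234} + \frac{7}{2} \gamma_{1234}
Answer: -\frac{201}{200} + \frac{37}{20} \gamma_{1} - \frac{1463}{2160} \gamma_{2} - \frac{53}{10} \gamma_{3} - \frac{519}{320} \gamma_{4} + \frac{77}{100} \gamma_{12} - \frac{671}{720} \gamma_{13} + \frac{91}{144} \gamma_{14} + \frac{247}{36} \gamma_{23} + \frac{449}{144} \gamma_{24} - \frac{2}{15} \gamma_{34} + \frac{89}{80} \gamma_{123} - \frac{523}{400} \gamma_{124} + \frac{277}{60} \gamma_{134} - \frac{103}{135} \gamma_{234} + \frac{7}{2} \gamma_{1234}


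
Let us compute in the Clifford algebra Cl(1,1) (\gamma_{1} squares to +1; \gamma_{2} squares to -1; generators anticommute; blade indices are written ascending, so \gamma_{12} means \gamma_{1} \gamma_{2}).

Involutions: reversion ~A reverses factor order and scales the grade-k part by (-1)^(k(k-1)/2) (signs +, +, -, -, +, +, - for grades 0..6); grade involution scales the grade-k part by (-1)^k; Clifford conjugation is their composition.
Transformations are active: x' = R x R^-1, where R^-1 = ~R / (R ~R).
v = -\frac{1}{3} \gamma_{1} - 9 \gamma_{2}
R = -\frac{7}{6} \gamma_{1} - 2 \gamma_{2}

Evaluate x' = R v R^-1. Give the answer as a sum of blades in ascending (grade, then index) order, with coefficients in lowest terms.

~R = -\frac{7}{6} \gamma_{1} - 2 \gamma_{2}, and R ~R = -\frac{95}{36}, so R^-1 = ~R / (-\frac{95}{36}).
R v = -\frac{317}{18} + \frac{59}{6} \gamma_{12}
Answer: -\frac{4343}{285} \gamma_{1} - \frac{1681}{95} \gamma_{2}


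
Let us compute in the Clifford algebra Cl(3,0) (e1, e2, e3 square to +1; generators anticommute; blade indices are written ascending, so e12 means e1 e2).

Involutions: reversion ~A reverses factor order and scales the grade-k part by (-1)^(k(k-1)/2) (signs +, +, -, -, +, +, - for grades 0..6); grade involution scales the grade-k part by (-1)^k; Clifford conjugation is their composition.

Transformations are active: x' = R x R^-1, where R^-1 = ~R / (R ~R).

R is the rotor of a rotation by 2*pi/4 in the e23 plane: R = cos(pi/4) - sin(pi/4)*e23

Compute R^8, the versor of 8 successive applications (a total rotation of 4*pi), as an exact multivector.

Because a rotor carries half the rotation angle, composing 8 copies of this e23-plane rotor multiplies the phase: 8*(pi/4) = 2*pi, hence R^8 = cos(2*pi) - sin(2*pi)*e23.
cos(2*pi) = 1 and sin(2*pi) = 0, so R^8 = 1. The total rotation 4*pi is 2 full turns, so every vector returns to itself, yet the rotor is +1, back on the identity sheet (an even number of 2*pi turns).
Answer: 1


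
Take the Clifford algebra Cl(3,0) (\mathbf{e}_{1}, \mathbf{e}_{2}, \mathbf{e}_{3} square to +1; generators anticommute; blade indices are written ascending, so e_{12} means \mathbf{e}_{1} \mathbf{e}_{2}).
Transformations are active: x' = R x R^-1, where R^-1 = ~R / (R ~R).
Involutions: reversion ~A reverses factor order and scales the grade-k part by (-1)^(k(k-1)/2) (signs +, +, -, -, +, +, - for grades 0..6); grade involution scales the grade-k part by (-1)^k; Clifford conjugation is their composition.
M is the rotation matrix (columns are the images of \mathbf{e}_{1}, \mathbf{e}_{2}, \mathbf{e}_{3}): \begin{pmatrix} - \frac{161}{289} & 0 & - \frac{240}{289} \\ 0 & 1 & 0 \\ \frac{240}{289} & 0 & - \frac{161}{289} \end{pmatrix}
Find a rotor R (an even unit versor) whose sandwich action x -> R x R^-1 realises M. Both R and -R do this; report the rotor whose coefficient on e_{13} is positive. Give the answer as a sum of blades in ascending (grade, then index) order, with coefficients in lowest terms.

Method: write R = a + b12*e_{12} + b13*e_{13} + b23*e_{23} with a^2 + b12^2 + b13^2 + b23^2 = 1 (so R^-1 = ~R). Expanding the columns R e_j ~R gives tr M = 4a^2 - 1 and, from the antisymmetric part, M21 - M12 = -4a*b12, M13 - M31 = 4a*b13, M32 - M23 = -4a*b23.
Here tr M = -\frac{33}{289}, so a^2 = (1 + tr M)/4 = \frac{64}{289} and a = ±\frac{8}{17}. Taking a = \frac{8}{17}: M21 - M12 = 0, M13 - M31 = -\frac{480}{289}, M32 - M23 = 0, giving b12 = 0, b13 = -\frac{15}{17}, b23 = 0, i.e. R = \frac{8}{17} - \frac{15}{17} e_{13}.
Its e_{13} coefficient is negative, so report the other preimage -R.
Answer: -\frac{8}{17} + \frac{15}{17} e_{13}. Note: both R and -R realise this M (trace -\frac{33}{289}); the covering map identifies them, and the e_{13}-coefficient sign is the tie-breaker.


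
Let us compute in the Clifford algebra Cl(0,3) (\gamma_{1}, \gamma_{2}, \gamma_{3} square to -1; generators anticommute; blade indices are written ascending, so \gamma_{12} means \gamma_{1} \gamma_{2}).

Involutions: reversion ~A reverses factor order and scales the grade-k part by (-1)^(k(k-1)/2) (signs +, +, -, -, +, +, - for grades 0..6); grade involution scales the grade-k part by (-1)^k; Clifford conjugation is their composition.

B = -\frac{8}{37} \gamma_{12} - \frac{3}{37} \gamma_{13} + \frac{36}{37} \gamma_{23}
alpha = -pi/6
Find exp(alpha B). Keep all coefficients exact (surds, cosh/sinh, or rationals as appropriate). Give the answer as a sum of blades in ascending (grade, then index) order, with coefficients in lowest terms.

B^2 term by term: the squares give (-\frac{8}{37})^2*(\gamma_{12})^2 + (-\frac{3}{37})^2*(\gamma_{13})^2 + (\frac{36}{37})^2*(\gamma_{23})^2 = \frac{64}{1369}*(-1) + \frac{9}{1369}*(-1) + \frac{1296}{1369}*(-1) = -1 (each basis 2-blade squares to minus the product of its generators' squares); cross terms between blades sharing an index anticommute and cancel. So B^2 = -1.
B^2 = -1 — the negative square puts this in the circular regime; l = 1, alpha*l = - \frac{\pi}{6}, so exp(alpha B) = cos(- \frac{\pi}{6}) + (sin(- \frac{\pi}{6})/1)*B = \frac{\sqrt{3}}{2} + (- \frac{1}{2})*B.
Answer: \frac{\sqrt{3}}{2} + \frac{4}{37} \gamma_{12} + \frac{3}{74} \gamma_{13} - \frac{18}{37} \gamma_{23}


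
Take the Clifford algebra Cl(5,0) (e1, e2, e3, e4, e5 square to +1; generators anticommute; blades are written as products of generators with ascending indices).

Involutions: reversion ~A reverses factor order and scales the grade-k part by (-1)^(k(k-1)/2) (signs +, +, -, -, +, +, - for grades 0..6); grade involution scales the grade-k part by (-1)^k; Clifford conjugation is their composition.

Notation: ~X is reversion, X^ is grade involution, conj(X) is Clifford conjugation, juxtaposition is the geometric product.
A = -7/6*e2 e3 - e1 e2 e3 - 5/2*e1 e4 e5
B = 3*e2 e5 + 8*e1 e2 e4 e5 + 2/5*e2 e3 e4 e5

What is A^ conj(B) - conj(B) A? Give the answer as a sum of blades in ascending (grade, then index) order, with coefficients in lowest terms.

first term: -20*e2 - 7/2*e3 e5 + 7/15*e4 e5 - e1 e2 e3 - 15/2*e1 e2 e4 + 3*e1 e3 e5 - 2/5*e1 e4 e5 - 8*e3 e4 e5 + 28/3*e1 e3 e4 e5
second term: -20*e2 + 7/2*e3 e5 + 7/15*e4 e5 + e1 e2 e3 - 15/2*e1 e2 e4 + 3*e1 e3 e5 + 2/5*e1 e4 e5 + 8*e3 e4 e5 - 28/3*e1 e3 e4 e5
Answer: -7*e3 e5 - 2*e1 e2 e3 - 4/5*e1 e4 e5 - 16*e3 e4 e5 + 56/3*e1 e3 e4 e5


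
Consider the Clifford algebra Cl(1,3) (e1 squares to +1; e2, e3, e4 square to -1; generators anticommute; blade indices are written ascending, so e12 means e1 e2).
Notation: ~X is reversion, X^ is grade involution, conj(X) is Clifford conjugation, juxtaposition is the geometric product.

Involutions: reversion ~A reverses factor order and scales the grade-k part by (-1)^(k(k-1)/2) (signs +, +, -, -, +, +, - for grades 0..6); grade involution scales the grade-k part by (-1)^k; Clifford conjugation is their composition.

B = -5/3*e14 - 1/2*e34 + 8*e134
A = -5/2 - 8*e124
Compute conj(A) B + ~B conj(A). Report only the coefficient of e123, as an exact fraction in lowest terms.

first term: -40/3*e2 + 25/6*e14 - 64*e23 + 5/4*e34 + 4*e123 - 20*e134
second term: 40/3*e2 - 25/6*e14 - 64*e23 - 5/4*e34 + 4*e123 + 20*e134
Answer: 8


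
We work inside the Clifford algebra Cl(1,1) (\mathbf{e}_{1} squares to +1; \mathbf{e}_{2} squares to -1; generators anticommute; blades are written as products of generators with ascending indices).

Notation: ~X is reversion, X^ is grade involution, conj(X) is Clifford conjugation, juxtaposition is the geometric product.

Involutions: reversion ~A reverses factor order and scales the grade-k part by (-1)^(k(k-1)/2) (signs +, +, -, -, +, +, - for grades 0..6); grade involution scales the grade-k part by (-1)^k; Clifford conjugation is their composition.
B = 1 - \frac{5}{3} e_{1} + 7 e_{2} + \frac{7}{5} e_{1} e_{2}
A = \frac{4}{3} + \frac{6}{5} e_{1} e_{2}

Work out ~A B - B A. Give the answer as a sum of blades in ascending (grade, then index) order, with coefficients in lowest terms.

first term: -\frac{26}{75} + \frac{278}{45} e_{1} + \frac{22}{3} e_{2} + \frac{2}{3} e_{1} e_{2}
second term: \frac{226}{75} + \frac{278}{45} e_{1} + \frac{22}{3} e_{2} + \frac{46}{15} e_{1} e_{2}
Answer: -\frac{84}{25} - \frac{12}{5} e_{1} e_{2}


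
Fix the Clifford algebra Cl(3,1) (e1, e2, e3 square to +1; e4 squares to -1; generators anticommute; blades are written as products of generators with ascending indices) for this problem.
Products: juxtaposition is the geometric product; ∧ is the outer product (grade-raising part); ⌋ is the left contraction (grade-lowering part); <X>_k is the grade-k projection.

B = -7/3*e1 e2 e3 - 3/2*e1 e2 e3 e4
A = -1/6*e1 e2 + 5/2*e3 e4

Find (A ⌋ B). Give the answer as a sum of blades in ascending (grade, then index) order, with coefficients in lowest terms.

step 1: -7/18*e3 - 15/4*e1 e2 - 1/4*e3 e4
Answer: -7/18*e3 - 15/4*e1 e2 - 1/4*e3 e4


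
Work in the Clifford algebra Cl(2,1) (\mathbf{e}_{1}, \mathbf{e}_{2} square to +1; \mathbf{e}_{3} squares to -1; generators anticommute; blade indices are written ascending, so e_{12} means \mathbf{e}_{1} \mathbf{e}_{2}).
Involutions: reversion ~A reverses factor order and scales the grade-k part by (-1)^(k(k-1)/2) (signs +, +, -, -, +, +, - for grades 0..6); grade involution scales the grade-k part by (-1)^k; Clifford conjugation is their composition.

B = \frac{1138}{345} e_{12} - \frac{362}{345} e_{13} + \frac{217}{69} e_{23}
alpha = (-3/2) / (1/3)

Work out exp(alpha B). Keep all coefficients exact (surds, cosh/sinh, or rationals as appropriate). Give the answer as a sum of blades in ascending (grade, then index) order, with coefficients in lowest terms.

B^2 term by term: the squares give (\frac{1138}{345})^2*(e_{12})^2 + (-\frac{362}{345})^2*(e_{13})^2 + (\frac{217}{69})^2*(e_{23})^2 = \frac{1295044}{119025}*(-1) + \frac{131044}{119025}*(+1) + \frac{47089}{4761}*(+1) = \frac{1}{9} (each basis 2-blade squares to minus the product of its generators' squares); cross terms between blades sharing an index anticommute and cancel. So B^2 = \frac{1}{9}.
B^2 = \frac{1}{9} — the series telescopes hyperbolically here: l = \frac{1}{3}, alpha*l = - \frac{3}{2}, so exp(alpha B) = cosh(- \frac{3}{2}) + (sinh(- \frac{3}{2})/(\frac{1}{3}))*B = \cosh{\left(\frac{3}{2} \right)} + (- 3 \sinh{\left(\frac{3}{2} \right)})*B.
Answer: \cosh{\left(\frac{3}{2} \right)} - \frac{1138 \sinh{\left(\frac{3}{2} \right)}}{115} e_{12} + \frac{362 \sinh{\left(\frac{3}{2} \right)}}{115} e_{13} - \frac{217 \sinh{\left(\frac{3}{2} \right)}}{23} e_{23}


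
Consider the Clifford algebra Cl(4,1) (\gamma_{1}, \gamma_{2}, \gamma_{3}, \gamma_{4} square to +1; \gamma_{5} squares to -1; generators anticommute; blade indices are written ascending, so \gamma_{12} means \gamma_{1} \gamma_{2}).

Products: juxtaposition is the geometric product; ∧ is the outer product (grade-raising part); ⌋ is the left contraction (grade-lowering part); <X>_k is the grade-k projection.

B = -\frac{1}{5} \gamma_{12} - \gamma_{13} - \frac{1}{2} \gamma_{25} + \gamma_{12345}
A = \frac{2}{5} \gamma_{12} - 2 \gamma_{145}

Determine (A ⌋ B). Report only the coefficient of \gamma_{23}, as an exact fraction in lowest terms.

step 1: \frac{2}{25} - 2 \gamma_{23} - \frac{2}{5} \gamma_{345}
Answer: -2


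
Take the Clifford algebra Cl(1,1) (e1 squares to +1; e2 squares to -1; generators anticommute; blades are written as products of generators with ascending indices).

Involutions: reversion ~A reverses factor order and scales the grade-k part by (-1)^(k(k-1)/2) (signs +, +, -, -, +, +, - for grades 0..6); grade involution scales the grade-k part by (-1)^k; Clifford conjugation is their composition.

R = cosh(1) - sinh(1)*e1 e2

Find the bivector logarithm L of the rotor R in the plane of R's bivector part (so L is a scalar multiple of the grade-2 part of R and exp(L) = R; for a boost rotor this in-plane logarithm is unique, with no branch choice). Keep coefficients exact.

The scalar part of R is cosh(1), so cosh pins the rapidity up to sign — the sign comes from the bivector part; dividing that part by sinh of the rapidity yields the plane, and the in-plane L = rapidity * plane is unique because the two sign choices cancel.
Concretely: cosh(rapidity) = cosh(1) gives rapidity = ±1, and since rapidity/sinh(rapidity) is even the sign is immaterial: L = (rapidity/sinh(rapidity)) * <R>_2 = (1/sinh(1)) * <R>_2.
Answer: -e1 e2


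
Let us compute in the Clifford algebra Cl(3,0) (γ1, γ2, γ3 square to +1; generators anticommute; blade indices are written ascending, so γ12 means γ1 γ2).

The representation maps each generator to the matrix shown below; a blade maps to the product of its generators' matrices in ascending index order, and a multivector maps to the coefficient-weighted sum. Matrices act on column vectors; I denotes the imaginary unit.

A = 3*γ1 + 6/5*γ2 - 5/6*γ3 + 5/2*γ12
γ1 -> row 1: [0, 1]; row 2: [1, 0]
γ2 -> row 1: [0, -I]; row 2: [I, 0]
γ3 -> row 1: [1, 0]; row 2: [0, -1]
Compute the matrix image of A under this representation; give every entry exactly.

Bivector images (products of the table entries): rho(γ12) = rho(γ1)rho(γ2) = row 1: [I, 0]; row 2: [0, -I].
M = (3)*rho(γ1) + (6/5)*rho(γ2) + (-5/6)*rho(γ3) + (5/2)*rho(γ12), summed entrywise:
Answer: row 1: [-5/6 + 5*I/2, 3 - 6*I/5]; row 2: [3 + 6*I/5, 5/6 - 5*I/2]


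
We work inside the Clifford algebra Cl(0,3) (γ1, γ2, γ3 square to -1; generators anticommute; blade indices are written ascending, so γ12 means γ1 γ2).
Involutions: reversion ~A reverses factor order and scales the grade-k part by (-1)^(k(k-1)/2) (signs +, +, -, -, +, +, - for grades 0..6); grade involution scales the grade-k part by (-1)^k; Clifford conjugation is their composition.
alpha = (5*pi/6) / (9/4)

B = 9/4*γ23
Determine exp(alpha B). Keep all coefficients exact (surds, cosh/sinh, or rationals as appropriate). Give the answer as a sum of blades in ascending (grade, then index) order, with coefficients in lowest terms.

B^2 = (9/4)^2*(γ23)^2 = 81/16*(-1) = -81/16 (a basis 2-blade squares to minus the product of its generators' squares).
B^2 = -81/16 — a negative square means the series sums to a rotation: l = 9/4, alpha*l = 5*pi/6, so exp(alpha B) = cos(5*pi/6) + (sin(5*pi/6)/(9/4))*B = -sqrt(3)/2 + (2/9)*B.
Answer: -sqrt(3)/2 + 1/2*γ23


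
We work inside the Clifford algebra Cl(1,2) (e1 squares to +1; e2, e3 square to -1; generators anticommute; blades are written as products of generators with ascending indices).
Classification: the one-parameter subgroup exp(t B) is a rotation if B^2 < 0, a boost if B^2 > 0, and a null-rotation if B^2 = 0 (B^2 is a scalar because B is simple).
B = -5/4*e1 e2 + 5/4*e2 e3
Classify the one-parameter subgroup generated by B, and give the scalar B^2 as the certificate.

B^2 term by term: the squares give (-5/4)^2*(e1 e2)^2 + (5/4)^2*(e2 e3)^2 = 25/16*(+1) + 25/16*(-1) = 0 (each basis 2-blade squares to minus the product of its generators' squares); cross terms between blades sharing an index anticommute and cancel. So B^2 = 0.
Answer: null-rotation, certificate B^2 = 0. The invariant at work: B^2 = 0 is unchanged by conjugation, hence its sign classifies the subgroup whatever basis B is written in.


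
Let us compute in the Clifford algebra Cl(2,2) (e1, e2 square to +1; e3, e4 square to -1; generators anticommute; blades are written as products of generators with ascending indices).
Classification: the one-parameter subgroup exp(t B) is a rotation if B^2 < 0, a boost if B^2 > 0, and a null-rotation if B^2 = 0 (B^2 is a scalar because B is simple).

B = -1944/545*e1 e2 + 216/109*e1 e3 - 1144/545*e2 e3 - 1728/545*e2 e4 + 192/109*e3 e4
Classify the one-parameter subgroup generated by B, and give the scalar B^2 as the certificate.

B^2 term by term: the squares give (-1944/545)^2*(e1 e2)^2 + (216/109)^2*(e1 e3)^2 + (-1144/545)^2*(e2 e3)^2 + (-1728/545)^2*(e2 e4)^2 + (192/109)^2*(e3 e4)^2 = 3779136/297025*(-1) + 46656/11881*(+1) + 1308736/297025*(+1) + 2985984/297025*(+1) + 36864/11881*(-1) = 64/25 (each basis 2-blade squares to minus the product of its generators' squares); cross terms between blades sharing an index anticommute and cancel; the commuting (index-disjoint) pairs give grade-4 terms 2*c*c'*(blade product), which cancel blade by blade — e1 e2 e3 e4: -746496/59405 + 746496/59405 = 0 — confirming B is simple. So B^2 = 64/25.
Answer: boost, certificate B^2 = 64/25. B^2 = 64/25 is basis-independent, so its sign is the whole story.


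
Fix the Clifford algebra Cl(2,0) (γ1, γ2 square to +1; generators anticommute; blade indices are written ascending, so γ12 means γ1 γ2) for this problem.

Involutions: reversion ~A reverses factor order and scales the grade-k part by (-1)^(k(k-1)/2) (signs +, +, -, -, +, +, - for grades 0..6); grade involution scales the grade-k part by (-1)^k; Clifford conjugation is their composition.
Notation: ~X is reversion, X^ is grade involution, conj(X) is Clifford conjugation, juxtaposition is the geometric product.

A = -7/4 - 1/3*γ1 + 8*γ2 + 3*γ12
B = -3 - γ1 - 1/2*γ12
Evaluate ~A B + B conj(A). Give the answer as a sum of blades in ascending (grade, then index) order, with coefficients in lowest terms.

first term: 49/12 + 27/4*γ1 - 161/6*γ2 + 143/8*γ12
second term: 41/12 + 19/4*γ1 + 163/6*γ2 + 143/8*γ12
Answer: 15/2 + 23/2*γ1 + 1/3*γ2 + 143/4*γ12


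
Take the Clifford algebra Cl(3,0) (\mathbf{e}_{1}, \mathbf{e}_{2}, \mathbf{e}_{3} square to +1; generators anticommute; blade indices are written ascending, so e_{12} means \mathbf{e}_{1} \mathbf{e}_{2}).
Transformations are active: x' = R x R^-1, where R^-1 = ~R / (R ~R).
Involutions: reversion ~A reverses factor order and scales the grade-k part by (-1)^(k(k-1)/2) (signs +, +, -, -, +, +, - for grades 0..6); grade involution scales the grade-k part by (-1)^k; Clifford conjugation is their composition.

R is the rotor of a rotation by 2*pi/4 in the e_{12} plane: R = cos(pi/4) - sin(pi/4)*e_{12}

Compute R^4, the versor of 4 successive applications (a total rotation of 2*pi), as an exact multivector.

Half-angle bookkeeping: 4 applications in e_{12} add up to rotor phase 4*pi/4 = \pi, so R^4 = cos(\pi) - sin(\pi)*e_{12}.
cos(\pi) = -1 and sin(\pi) = 0, so R^4 = -1. The total rotation 2*pi is 1 full turn, so every vector returns to itself, yet the rotor is -1, on the OTHER sheet of the double cover (an odd number of 2*pi turns).
Answer: -1


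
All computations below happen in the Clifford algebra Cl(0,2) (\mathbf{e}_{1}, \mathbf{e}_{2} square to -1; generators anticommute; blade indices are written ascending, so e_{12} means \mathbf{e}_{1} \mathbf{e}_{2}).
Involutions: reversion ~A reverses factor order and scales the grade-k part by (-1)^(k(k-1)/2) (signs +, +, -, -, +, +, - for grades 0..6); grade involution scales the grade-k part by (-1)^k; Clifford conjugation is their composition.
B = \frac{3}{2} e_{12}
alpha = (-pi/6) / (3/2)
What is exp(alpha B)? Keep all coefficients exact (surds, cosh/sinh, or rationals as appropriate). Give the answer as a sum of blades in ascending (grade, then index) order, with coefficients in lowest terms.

B^2 = (\frac{3}{2})^2*(e_{12})^2 = \frac{9}{4}*(-1) = -\frac{9}{4} (a basis 2-blade squares to minus the product of its generators' squares).
B^2 = -\frac{9}{4} — B^2 < 0, so the exponential closes trigonometrically: l = \frac{3}{2}, alpha*l = - \frac{\pi}{6}, so exp(alpha B) = cos(- \frac{\pi}{6}) + (sin(- \frac{\pi}{6})/(\frac{3}{2}))*B = \frac{\sqrt{3}}{2} + (- \frac{1}{3})*B.
Answer: \frac{\sqrt{3}}{2} - \frac{1}{2} e_{12}


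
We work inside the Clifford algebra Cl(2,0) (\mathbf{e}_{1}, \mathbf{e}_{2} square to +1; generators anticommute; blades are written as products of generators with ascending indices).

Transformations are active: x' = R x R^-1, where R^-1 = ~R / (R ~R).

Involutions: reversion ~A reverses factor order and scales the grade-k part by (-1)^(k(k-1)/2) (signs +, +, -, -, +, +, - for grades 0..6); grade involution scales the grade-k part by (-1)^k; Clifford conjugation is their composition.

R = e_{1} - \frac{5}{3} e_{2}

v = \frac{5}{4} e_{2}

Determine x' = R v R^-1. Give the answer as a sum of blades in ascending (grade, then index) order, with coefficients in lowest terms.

~R = e_{1} - \frac{5}{3} e_{2}, and R ~R = \frac{34}{9}, so R^-1 = ~R / (\frac{34}{9}).
R v = -\frac{25}{12} + \frac{5}{4} e_{1} e_{2}
Answer: -\frac{75}{68} e_{1} + \frac{10}{17} e_{2}


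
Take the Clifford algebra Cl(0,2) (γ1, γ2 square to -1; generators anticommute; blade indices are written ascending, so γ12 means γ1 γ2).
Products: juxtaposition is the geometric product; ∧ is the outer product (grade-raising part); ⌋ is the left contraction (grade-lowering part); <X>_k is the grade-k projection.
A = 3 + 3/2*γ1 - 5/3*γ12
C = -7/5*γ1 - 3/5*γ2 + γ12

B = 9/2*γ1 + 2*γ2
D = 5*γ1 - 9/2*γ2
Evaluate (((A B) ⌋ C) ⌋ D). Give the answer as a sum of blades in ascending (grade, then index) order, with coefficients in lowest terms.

step 1: -27/4 + 101/6*γ1 - 3/2*γ2 + 3*γ12
step 2: 59/3 + 159/20*γ1 - 767/60*γ2 - 27/4*γ12
step 3: -3891/40 + 295/3*γ1 - 177/2*γ2
Answer: -3891/40 + 295/3*γ1 - 177/2*γ2


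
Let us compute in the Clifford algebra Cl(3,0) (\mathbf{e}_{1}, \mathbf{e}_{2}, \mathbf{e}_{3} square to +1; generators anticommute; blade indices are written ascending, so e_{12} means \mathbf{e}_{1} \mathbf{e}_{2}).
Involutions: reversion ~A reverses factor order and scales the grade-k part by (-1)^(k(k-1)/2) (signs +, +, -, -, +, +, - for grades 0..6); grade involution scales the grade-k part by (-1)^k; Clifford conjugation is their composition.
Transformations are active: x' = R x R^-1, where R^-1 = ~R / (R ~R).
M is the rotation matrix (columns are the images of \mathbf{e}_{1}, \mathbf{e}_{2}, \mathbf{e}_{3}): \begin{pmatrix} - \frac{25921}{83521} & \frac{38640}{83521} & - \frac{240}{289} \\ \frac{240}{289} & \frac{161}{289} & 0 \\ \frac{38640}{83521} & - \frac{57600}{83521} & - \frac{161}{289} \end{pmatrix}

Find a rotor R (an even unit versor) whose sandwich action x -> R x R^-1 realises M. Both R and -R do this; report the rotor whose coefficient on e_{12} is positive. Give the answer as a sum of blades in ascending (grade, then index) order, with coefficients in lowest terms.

Method: write R = a + b12*e_{12} + b13*e_{13} + b23*e_{23} with a^2 + b12^2 + b13^2 + b23^2 = 1 (so R^-1 = ~R). Expanding the columns R e_j ~R gives tr M = 4a^2 - 1 and, from the antisymmetric part, M21 - M12 = -4a*b12, M13 - M31 = 4a*b13, M32 - M23 = -4a*b23.
Here tr M = -\frac{25921}{83521}, so a^2 = (1 + tr M)/4 = \frac{14400}{83521} and a = ±\frac{120}{289}. Taking a = \frac{120}{289}: M21 - M12 = \frac{30720}{83521}, M13 - M31 = -\frac{108000}{83521}, M32 - M23 = -\frac{57600}{83521}, giving b12 = -\frac{64}{289}, b13 = -\frac{225}{289}, b23 = \frac{120}{289}, i.e. R = \frac{120}{289} - \frac{64}{289} e_{12} - \frac{225}{289} e_{13} + \frac{120}{289} e_{23}.
Its e_{12} coefficient is negative, so report the other preimage -R.
Answer: -\frac{120}{289} + \frac{64}{289} e_{12} + \frac{225}{289} e_{13} - \frac{120}{289} e_{23}. Note: both R and -R realise this M (trace -\frac{25921}{83521}); the covering map identifies them, and the e_{12}-coefficient sign is the tie-breaker.


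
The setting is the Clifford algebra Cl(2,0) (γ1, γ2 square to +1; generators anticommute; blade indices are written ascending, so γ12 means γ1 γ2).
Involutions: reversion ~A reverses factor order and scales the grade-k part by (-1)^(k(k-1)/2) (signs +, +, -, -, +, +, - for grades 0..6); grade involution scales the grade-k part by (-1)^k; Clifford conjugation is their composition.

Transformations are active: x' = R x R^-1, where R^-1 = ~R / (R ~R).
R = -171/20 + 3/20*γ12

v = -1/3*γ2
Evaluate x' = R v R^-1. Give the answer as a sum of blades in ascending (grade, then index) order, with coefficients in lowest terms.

~R = -171/20 - 3/20*γ12, and R ~R = 585/8, so R^-1 = ~R / (585/8).
R v = -1/20*γ1 + 57/20*γ2
Answer: 19/1625*γ1 - 1624/4875*γ2


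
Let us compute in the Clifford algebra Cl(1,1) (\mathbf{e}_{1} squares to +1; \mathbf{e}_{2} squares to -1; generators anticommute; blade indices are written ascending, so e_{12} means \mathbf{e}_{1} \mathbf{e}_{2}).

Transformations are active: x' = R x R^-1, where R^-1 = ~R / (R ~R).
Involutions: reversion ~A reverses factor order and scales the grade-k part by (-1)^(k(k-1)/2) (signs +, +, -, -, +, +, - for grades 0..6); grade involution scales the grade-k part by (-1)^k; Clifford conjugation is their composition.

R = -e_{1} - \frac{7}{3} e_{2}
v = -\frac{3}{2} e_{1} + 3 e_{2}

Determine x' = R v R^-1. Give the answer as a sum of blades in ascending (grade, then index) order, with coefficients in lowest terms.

~R = -e_{1} - \frac{7}{3} e_{2}, and R ~R = -\frac{40}{9}, so R^-1 = ~R / (-\frac{40}{9}).
R v = \frac{17}{2} - \frac{13}{2} e_{12}
Answer: \frac{213}{40} e_{1} + \frac{237}{40} e_{2}


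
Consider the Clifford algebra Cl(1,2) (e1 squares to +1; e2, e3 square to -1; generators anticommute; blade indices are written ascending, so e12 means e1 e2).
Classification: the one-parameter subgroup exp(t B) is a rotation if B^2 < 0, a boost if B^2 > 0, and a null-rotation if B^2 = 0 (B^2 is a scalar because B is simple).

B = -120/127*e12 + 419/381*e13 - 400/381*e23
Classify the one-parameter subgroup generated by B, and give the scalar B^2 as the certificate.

B^2 term by term: the squares give (-120/127)^2*(e12)^2 + (419/381)^2*(e13)^2 + (-400/381)^2*(e23)^2 = 14400/16129*(+1) + 175561/145161*(+1) + 160000/145161*(-1) = 1 (each basis 2-blade squares to minus the product of its generators' squares); cross terms between blades sharing an index anticommute and cancel. So B^2 = 1.
Answer: boost, certificate B^2 = 1. No conjugation can change B^2 = 1; the sign gives the class.


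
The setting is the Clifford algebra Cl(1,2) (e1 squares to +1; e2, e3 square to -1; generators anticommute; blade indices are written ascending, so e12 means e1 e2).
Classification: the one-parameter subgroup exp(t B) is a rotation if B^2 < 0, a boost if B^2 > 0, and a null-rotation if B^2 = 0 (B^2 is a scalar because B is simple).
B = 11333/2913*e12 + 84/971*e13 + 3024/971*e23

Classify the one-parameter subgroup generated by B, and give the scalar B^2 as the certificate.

B^2 term by term: the squares give (11333/2913)^2*(e12)^2 + (84/971)^2*(e13)^2 + (3024/971)^2*(e23)^2 = 128436889/8485569*(+1) + 7056/942841*(+1) + 9144576/942841*(-1) = 49/9 (each basis 2-blade squares to minus the product of its generators' squares); cross terms between blades sharing an index anticommute and cancel. So B^2 = 49/9.
Answer: boost, certificate B^2 = 49/9. Note: conjugating B changes its blade decomposition but never the scalar B^2 = 49/9, whose sign settles the classification.


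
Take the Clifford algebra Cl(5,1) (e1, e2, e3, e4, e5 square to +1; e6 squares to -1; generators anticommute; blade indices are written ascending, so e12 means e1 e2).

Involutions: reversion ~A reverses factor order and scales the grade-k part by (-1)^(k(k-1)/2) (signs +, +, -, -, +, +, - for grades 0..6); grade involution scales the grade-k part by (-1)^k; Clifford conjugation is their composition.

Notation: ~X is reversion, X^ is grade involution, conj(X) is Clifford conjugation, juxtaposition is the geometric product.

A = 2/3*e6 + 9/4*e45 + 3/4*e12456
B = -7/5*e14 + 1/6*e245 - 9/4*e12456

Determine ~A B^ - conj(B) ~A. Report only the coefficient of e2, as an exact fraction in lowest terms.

first term: -27/16 - 3/8*e2 - 63/20*e15 - 1/8*e16 + 81/16*e126 - 14/15*e146 - 21/20*e256 - 3/2*e1245 + 1/9*e2456
second term: -27/16 + 3/8*e2 - 63/20*e15 + 1/8*e16 + 81/16*e126 + 14/15*e146 + 21/20*e256 - 3/2*e1245 + 1/9*e2456
Answer: -3/4


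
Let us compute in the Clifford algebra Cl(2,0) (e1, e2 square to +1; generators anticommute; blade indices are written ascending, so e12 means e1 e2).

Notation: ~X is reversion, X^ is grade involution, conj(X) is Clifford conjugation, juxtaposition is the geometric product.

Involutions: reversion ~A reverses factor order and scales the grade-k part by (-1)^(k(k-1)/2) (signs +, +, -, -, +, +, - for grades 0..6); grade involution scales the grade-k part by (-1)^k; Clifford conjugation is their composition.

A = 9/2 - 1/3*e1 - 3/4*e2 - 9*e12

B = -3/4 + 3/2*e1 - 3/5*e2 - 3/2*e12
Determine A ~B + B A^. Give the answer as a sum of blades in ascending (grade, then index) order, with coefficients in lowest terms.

first term: 403/40 + 541/40*e1 + 869/80*e2 + 593/40*e12
second term: -673/40 - 1/40*e1 - 1301/80*e2 + 53/40*e12
Answer: -27/4 + 27/2*e1 - 27/5*e2 + 323/20*e12


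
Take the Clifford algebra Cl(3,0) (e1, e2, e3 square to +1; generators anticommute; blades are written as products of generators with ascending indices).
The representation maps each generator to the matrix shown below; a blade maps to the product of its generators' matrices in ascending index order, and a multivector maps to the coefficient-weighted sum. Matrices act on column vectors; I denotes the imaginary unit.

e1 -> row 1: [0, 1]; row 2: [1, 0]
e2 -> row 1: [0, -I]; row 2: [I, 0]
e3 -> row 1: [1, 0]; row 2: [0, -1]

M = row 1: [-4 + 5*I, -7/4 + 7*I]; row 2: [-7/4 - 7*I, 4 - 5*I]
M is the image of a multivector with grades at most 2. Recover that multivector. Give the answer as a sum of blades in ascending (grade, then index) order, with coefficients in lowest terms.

Method: 1, rho(e1), rho(e2), rho(e3) form a trace-orthogonal basis of the 2x2 complex matrices (tr(X Y) = 2 if X = Y, else 0), so M = m0*1 + m1*rho(e1) + m2*rho(e2) + m3*rho(e3) with m0 = tr(M)/2 = 0, m1 = tr(M rho(e1))/2 = -7/4, m2 = tr(M rho(e2))/2 = -7, m3 = tr(M rho(e3))/2 = -4 + 5*I.
Multiplying table entries, the bivector images are rho(e1 e2) = I*rho(e3), rho(e1 e3) = -I*rho(e2), rho(e2 e3) = I*rho(e1); with real blade coefficients the real parts of m0..m3 are the coefficients of 1, e1, e2, e3 and the imaginary parts give the bivectors (e2 e3: Im m1, e1 e3: -Im m2, e1 e2: Im m3).
Answer: -7/4*e1 - 7*e2 - 4*e3 + 5*e1 e2


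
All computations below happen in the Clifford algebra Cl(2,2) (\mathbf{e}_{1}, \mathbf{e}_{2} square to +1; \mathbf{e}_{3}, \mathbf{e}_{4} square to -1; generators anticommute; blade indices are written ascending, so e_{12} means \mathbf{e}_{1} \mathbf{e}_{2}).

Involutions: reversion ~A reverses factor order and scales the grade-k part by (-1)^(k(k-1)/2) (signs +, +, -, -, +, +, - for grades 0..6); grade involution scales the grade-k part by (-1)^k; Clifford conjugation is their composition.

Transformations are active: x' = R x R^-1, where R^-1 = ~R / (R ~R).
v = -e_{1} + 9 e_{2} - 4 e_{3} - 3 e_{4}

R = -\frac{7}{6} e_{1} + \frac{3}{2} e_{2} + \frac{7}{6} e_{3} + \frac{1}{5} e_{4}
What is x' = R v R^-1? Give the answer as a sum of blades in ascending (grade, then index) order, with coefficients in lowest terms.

~R = -\frac{7}{6} e_{1} + \frac{3}{2} e_{2} + \frac{7}{6} e_{3} + \frac{1}{5} e_{4}, and R ~R = \frac{221}{100}, so R^-1 = ~R / (\frac{221}{100}).
R v = \frac{299}{15} - 9 e_{12} + \frac{35}{6} e_{13} + \frac{37}{10} e_{14} - \frac{33}{2} e_{23} - \frac{63}{10} e_{24} - \frac{27}{10} e_{34}
Answer: -\frac{3067}{153} e_{1} + \frac{307}{17} e_{2} + \frac{3832}{153} e_{3} + \frac{337}{51} e_{4}


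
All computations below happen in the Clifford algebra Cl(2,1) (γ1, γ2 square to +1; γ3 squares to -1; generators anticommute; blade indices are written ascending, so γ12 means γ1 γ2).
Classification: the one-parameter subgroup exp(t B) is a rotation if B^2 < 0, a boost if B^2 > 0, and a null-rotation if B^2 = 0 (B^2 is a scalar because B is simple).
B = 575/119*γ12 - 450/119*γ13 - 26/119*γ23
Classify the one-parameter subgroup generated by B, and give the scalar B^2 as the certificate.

B^2 term by term: the squares give (575/119)^2*(γ12)^2 + (-450/119)^2*(γ13)^2 + (-26/119)^2*(γ23)^2 = 330625/14161*(-1) + 202500/14161*(+1) + 676/14161*(+1) = -9 (each basis 2-blade squares to minus the product of its generators' squares); cross terms between blades sharing an index anticommute and cancel. So B^2 = -9.
Answer: rotation, certificate B^2 = -9. One invariant decides it: the square -9 survives every conjugation, and its sign is exactly the classification.


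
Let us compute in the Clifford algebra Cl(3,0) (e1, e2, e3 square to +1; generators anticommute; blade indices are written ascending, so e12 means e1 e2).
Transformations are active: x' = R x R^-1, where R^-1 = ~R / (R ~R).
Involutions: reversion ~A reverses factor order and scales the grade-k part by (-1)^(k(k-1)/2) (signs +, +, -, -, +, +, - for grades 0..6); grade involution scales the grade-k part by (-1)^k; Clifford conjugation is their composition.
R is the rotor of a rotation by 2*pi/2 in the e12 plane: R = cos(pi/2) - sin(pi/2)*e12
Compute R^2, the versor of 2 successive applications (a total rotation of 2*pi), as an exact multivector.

Rotor phase runs at HALF the rotation angle; powers of one rotor simply add phase, so after 2 steps in e12 the phase is 2*pi/2 = pi and R^2 = cos(pi) - sin(pi)*e12.
cos(pi) = -1 and sin(pi) = 0, so R^2 = -1. The total rotation 2*pi is 1 full turn, so every vector returns to itself, yet the rotor is -1, on the OTHER sheet of the double cover (an odd number of 2*pi turns).
Answer: -1
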